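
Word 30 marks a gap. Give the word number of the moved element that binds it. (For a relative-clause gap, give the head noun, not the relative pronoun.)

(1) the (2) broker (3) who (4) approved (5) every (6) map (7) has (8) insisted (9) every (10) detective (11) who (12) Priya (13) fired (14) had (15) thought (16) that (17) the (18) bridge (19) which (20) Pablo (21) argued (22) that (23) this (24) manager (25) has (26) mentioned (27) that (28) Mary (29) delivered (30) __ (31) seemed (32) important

18

The gap at 30 is the object of "delivered", inside a relative clause.
The relative pronoun is "which" (word 19); it is bound by the head noun immediately before it.
Its filler is the head noun "bridge", at word 18.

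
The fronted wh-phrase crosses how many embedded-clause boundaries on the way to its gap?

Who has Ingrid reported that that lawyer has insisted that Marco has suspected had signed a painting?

"who" is extracted from the subject of "signed".
Boundaries crossed, outermost first: [that], [that], [Ø] — 3 in total.

3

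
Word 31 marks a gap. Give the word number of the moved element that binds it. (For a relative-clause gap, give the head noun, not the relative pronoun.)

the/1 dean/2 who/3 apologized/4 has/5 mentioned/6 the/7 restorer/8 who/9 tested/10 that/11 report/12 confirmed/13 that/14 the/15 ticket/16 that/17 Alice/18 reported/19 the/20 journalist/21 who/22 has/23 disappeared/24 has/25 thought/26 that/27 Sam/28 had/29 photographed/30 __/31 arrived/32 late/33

The gap at 31 is the object of "photographed", inside a relative clause.
The relative pronoun is "that" (word 17); it is bound by the head noun immediately before it.
Its filler is the head noun "ticket", at word 16.

16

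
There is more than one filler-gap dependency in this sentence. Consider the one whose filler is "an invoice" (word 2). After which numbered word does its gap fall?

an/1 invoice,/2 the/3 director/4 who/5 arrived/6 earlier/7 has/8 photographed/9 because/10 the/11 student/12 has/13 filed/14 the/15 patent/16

The displaced element is "an invoice" (word 2).
It functions as the direct object of "photographed", so the gap sits immediately after word 9 ("photographed").
Base order: The director who arrived earlier has photographed an invoice because the student has filed the patent.

9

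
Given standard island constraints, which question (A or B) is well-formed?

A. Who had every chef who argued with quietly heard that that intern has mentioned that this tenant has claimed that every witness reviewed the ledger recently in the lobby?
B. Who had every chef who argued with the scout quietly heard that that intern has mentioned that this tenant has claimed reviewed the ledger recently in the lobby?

In A, the wh-phrase is extracted from inside a complex-NP island (relative clause) (introduced by "who"), which blocks movement.
In B, the extraction path crosses only that-complement boundaries, which are transparent.
So B is grammatical.

B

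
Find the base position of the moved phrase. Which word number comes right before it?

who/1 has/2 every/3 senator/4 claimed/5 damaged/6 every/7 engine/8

5

The displaced element is "who" (word 1).
It is linked across 1 clause boundary (Ø).
It functions as the subject of "damaged", so the gap sits immediately after word 5 ("claimed").
Base order: Every senator has claimed that who damaged every engine.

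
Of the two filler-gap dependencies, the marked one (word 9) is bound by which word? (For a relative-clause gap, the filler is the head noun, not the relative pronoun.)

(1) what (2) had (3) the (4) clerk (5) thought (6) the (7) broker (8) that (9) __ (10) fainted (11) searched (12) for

7

The marked gap is inside the relative clause, the subject of "fainted".
Its filler is the head noun "broker" (via "that"), at word 7.
(The other dependency links word 1 to a gap after word 12.)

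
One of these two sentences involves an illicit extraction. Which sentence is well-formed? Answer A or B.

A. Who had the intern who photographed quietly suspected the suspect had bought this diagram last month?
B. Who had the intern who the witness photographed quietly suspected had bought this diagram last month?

In A, the wh-phrase is extracted from inside a complex-NP island (relative clause) (introduced by "who"), which blocks movement.
In B, the extraction path crosses only that-complement boundaries, which are transparent.
So B is grammatical.

B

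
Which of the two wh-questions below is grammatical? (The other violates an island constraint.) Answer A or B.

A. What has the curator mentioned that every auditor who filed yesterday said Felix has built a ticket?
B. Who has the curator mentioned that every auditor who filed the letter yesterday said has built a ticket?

In A, the wh-phrase is extracted from inside a complex-NP island (relative clause) (introduced by "who"), which blocks movement.
In B, the extraction path crosses only that-complement boundaries, which are transparent.
So B is grammatical.

B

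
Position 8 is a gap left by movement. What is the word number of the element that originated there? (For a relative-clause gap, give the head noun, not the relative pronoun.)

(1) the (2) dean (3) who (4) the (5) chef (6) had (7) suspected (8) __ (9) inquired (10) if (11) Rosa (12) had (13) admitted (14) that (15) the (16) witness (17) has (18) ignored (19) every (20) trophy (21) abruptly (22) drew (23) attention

The gap at 8 is the subject of "inquired", inside a relative clause.
The relative pronoun is "who" (word 3); it is bound by the head noun immediately before it.
Its filler is the head noun "dean", at word 2.

2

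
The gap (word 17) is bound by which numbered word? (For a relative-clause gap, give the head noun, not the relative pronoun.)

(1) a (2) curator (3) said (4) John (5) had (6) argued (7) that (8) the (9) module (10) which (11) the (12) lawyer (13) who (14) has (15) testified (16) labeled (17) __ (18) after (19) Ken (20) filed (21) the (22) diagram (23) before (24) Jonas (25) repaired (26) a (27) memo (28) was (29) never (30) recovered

The gap at 17 is the object of "labeled", inside a relative clause.
The relative pronoun is "which" (word 10); it is bound by the head noun immediately before it.
Its filler is the head noun "module", at word 9.

9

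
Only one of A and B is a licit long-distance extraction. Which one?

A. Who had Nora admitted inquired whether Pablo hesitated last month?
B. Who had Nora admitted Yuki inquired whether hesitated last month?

A

In B, the wh-phrase is extracted from inside a wh-island (introduced by "whether"), which blocks movement.
In A, the extraction path crosses only that-complement boundaries, which are transparent.
So A is grammatical.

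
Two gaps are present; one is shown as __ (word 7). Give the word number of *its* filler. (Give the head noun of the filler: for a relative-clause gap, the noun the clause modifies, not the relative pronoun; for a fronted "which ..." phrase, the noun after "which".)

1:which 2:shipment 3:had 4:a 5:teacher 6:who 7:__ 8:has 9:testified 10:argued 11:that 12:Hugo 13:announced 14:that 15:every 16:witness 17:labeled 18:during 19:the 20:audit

The marked gap is inside the relative clause, the subject of "testified".
Its filler is the head noun "teacher" (via "who"), at word 5.
(The other dependency links word 2 to a gap after word 17.)

5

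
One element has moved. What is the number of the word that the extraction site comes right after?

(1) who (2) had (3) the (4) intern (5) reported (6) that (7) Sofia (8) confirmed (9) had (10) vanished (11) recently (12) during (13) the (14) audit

The displaced element is "who" (word 1).
It is linked across 2 clause boundaries (that → Ø).
It functions as the subject of "vanished", so the gap sits immediately after word 8 ("confirmed").
Base order: The intern had reported that Sofia confirmed that who had vanished recently during the audit.

8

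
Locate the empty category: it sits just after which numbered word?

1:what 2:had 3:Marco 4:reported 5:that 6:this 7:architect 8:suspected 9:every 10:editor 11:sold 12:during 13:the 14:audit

The displaced element is "what" (word 1).
It is linked across 2 clause boundaries (that → Ø).
It functions as the direct object of "sold", so the gap sits immediately after word 11 ("sold").
Base order: Marco had reported that this architect suspected every editor sold what during the audit.

11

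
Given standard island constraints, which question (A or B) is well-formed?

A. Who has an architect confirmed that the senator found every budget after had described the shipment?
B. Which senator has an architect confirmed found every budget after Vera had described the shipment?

B

In A, the wh-phrase is extracted from inside an adjunct island (introduced by "after"), which blocks movement.
In B, the extraction path crosses only that-complement boundaries, which are transparent.
So B is grammatical.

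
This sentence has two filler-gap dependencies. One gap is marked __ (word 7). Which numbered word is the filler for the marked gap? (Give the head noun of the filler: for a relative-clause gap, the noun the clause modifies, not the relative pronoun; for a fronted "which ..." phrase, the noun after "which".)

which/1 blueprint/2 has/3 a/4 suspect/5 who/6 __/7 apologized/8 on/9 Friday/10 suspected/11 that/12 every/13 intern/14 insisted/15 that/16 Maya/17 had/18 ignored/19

The marked gap is inside the relative clause, the subject of "apologized".
Its filler is the head noun "suspect" (via "who"), at word 5.
(The other dependency links word 2 to a gap after word 19.)

5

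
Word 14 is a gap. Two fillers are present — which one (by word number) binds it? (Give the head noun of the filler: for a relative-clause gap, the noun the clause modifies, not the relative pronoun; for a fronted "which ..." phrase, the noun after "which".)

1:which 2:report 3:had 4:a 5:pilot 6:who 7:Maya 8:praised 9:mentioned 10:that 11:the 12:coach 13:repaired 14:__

2

The marked gap is the direct object of "repaired".
Its filler is the fronted wh-phrase "which report", at word 2.
(The other dependency links word 5 to a gap after word 8.)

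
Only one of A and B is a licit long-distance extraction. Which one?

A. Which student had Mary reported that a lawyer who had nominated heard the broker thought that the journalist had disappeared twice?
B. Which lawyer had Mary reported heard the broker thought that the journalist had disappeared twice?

In A, the wh-phrase is extracted from inside a complex-NP island (relative clause) (introduced by "who"), which blocks movement.
In B, the extraction path crosses only that-complement boundaries, which are transparent.
So B is grammatical.

B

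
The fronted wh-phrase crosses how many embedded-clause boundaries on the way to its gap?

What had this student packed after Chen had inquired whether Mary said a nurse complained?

0

"what" originates inside the matrix clause — no clause boundary is crossed.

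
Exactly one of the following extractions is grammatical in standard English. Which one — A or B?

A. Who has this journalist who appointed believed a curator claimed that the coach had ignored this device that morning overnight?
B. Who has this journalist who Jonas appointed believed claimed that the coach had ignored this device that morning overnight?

In A, the wh-phrase is extracted from inside a complex-NP island (relative clause) (introduced by "who"), which blocks movement.
In B, the extraction path crosses only that-complement boundaries, which are transparent.
So B is grammatical.

B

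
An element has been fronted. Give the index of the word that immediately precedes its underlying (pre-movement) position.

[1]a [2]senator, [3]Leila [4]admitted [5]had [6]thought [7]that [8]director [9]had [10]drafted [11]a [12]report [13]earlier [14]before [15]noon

4

The displaced element is "a senator" (word 2).
It is linked across 1 clause boundary (Ø).
It functions as the subject of "thought", so the gap sits immediately after word 4 ("admitted").
Base order: Leila admitted that a senator had thought that director had drafted a report earlier before noon.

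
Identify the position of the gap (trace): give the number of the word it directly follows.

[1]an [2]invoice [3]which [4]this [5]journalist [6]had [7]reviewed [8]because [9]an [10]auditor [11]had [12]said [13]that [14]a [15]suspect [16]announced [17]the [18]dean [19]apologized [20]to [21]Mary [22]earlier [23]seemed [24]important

The displaced element is "an invoice" (word 2).
It functions as the direct object of "reviewed", so the gap sits immediately after word 7 ("reviewed").
Base order: This journalist had reviewed an invoice because an auditor had said that a suspect announced the dean apologized to Mary earlier.

7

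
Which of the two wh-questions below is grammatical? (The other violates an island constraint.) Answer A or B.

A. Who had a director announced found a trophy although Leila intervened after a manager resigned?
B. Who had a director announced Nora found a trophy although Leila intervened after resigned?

A

In B, the wh-phrase is extracted from inside an adjunct island (introduced by "although"), which blocks movement.
In A, the extraction path crosses only that-complement boundaries, which are transparent.
So A is grammatical.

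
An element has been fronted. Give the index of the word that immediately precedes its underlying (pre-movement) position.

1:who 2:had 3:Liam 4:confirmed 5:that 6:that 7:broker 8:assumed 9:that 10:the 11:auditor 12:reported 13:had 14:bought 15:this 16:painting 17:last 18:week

The displaced element is "who" (word 1).
It is linked across 3 clause boundaries (that → that → Ø).
It functions as the subject of "bought", so the gap sits immediately after word 12 ("reported").
Base order: Liam had confirmed that that broker assumed that the auditor reported that who had bought this painting last week.

12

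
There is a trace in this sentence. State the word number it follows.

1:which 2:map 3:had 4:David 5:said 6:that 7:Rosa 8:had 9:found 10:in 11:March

The displaced element is "which map" (word 2).
It is linked across 1 clause boundary (that).
It functions as the direct object of "found", so the gap sits immediately after word 9 ("found").
Base order: David had said that Rosa had found which map in March.

9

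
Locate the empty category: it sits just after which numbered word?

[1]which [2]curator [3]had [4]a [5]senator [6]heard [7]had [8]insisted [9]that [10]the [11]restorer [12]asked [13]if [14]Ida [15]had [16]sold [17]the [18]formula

6

The displaced element is "which curator" (word 2).
It is linked across 1 clause boundary (Ø).
It functions as the subject of "insisted", so the gap sits immediately after word 6 ("heard").
Base order: A senator had heard which curator had insisted that the restorer asked if Ida had sold the formula.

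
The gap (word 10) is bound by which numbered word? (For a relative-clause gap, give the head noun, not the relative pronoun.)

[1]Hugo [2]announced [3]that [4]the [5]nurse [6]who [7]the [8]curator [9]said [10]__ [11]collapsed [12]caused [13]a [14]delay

The gap at 10 is the subject of "collapsed", inside a relative clause.
The relative pronoun is "who" (word 6); it is bound by the head noun immediately before it.
Its filler is the head noun "nurse", at word 5.

5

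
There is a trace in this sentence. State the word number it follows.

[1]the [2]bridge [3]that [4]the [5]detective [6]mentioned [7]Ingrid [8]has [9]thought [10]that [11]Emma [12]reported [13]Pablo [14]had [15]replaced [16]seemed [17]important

The displaced element is "the bridge" (word 2).
It is linked across 3 clause boundaries (Ø → that → Ø).
It functions as the direct object of "replaced", so the gap sits immediately after word 15 ("replaced").
Base order: The detective mentioned Ingrid has thought that Emma reported Pablo had replaced the bridge.

15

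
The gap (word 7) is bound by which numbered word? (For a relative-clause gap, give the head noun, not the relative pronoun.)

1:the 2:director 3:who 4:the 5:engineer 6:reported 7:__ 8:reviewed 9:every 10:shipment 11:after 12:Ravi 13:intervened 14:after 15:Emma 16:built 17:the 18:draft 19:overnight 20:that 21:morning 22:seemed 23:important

2

The gap at 7 is the subject of "reviewed", inside a relative clause.
The relative pronoun is "who" (word 3); it is bound by the head noun immediately before it.
Its filler is the head noun "director", at word 2.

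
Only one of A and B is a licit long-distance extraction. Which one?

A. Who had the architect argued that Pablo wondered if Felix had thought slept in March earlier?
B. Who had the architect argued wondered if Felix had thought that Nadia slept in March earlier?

In A, the wh-phrase is extracted from inside a wh-island (introduced by "if"), which blocks movement.
In B, the extraction path crosses only that-complement boundaries, which are transparent.
So B is grammatical.

B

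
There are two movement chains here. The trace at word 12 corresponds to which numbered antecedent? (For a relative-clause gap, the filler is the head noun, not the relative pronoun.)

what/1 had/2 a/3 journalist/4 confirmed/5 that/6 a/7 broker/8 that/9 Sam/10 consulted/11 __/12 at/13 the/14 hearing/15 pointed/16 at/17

8

The marked gap is inside the relative clause, the direct object of "consulted".
Its filler is the head noun "broker" (via "that"), at word 8.
(The other dependency links word 1 to a gap after word 17.)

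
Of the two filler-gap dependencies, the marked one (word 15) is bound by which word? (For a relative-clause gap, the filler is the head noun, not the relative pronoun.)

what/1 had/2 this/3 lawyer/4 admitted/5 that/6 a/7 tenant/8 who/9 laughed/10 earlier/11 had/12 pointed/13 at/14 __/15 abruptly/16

The marked gap is the object of the preposition "at" of "pointed".
Its filler is the fronted wh-phrase "what", at word 1.
(The other dependency links word 8 to a gap after word 9.)

1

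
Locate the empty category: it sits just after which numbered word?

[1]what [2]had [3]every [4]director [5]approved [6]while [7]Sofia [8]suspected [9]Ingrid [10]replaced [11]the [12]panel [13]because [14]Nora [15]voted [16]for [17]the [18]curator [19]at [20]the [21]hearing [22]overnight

5

The displaced element is "what" (word 1).
It functions as the direct object of "approved", so the gap sits immediately after word 5 ("approved").
Base order: Every director had approved what while Sofia suspected Ingrid replaced the panel because Nora voted for the curator at the hearing overnight.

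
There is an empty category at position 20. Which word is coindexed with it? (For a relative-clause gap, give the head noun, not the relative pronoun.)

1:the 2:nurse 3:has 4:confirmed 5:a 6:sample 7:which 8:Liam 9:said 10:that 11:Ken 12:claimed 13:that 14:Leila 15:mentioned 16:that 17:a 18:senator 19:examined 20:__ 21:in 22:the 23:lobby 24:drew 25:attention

The gap at 20 is the object of "examined", inside a relative clause.
The relative pronoun is "which" (word 7); it is bound by the head noun immediately before it.
Its filler is the head noun "sample", at word 6.

6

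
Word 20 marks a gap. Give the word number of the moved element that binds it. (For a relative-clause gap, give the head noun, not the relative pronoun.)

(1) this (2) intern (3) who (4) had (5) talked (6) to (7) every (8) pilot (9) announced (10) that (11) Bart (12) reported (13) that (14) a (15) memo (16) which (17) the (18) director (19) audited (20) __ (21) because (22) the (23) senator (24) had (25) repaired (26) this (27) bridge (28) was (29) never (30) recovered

The gap at 20 is the object of "audited", inside a relative clause.
The relative pronoun is "which" (word 16); it is bound by the head noun immediately before it.
Its filler is the head noun "memo", at word 15.

15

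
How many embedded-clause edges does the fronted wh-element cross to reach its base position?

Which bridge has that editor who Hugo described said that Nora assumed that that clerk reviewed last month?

"which bridge" is extracted from the object of "reviewed".
Boundaries crossed, outermost first: [that], [that] — 2 in total.

2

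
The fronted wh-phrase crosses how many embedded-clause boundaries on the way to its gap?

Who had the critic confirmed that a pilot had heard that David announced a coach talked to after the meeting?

3

"who" is extracted from the PP object of "talked".
Boundaries crossed, outermost first: [that], [that], [Ø] — 3 in total.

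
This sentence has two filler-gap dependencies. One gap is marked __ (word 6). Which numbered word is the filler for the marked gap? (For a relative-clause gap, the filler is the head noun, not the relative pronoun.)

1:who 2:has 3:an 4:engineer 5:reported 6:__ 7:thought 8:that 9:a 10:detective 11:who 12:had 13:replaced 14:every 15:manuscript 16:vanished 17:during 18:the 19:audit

1

The marked gap is the subject of "thought".
Its filler is the fronted wh-phrase "who", at word 1.
(The other dependency links word 10 to a gap after word 11.)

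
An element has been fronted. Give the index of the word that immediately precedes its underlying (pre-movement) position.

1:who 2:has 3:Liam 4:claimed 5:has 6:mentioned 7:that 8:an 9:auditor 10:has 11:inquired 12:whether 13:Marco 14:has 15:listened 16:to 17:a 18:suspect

The displaced element is "who" (word 1).
It is linked across 1 clause boundary (Ø).
It functions as the subject of "mentioned", so the gap sits immediately after word 4 ("claimed").
Base order: Liam has claimed that who has mentioned that an auditor has inquired whether Marco has listened to a suspect.

4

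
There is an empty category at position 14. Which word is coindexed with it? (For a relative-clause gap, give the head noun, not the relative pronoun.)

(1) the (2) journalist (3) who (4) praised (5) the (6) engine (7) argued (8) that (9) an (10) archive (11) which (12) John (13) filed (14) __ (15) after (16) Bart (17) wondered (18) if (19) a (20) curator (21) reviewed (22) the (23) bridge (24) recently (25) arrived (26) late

The gap at 14 is the object of "filed", inside a relative clause.
The relative pronoun is "which" (word 11); it is bound by the head noun immediately before it.
Its filler is the head noun "archive", at word 10.

10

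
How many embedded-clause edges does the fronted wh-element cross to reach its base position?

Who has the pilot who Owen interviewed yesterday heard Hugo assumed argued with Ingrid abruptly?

2

"who" is extracted from the subject of "argued".
Boundaries crossed, outermost first: [Ø], [Ø] — 2 in total.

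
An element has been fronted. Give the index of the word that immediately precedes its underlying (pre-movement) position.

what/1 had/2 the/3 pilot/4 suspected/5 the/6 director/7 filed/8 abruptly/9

8

The displaced element is "what" (word 1).
It is linked across 1 clause boundary (Ø).
It functions as the direct object of "filed", so the gap sits immediately after word 8 ("filed").
Base order: The pilot had suspected the director filed what abruptly.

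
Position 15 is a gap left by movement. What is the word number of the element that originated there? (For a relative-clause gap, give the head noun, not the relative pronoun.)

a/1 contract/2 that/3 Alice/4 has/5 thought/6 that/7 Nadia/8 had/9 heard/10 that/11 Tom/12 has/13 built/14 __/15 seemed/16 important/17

The gap at 15 is the object of "built", inside a relative clause.
The relative pronoun is "that" (word 3); it is bound by the head noun immediately before it.
Its filler is the head noun "contract", at word 2.

2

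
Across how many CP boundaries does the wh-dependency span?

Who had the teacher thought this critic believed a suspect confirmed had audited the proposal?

"who" is extracted from the subject of "audited".
Boundaries crossed, outermost first: [Ø], [Ø], [Ø] — 3 in total.

3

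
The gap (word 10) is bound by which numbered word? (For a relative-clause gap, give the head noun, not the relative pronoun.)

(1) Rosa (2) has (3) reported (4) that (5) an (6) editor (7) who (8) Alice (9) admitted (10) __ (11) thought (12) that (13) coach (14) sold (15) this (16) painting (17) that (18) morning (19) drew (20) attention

The gap at 10 is the subject of "thought", inside a relative clause.
The relative pronoun is "who" (word 7); it is bound by the head noun immediately before it.
Its filler is the head noun "editor", at word 6.

6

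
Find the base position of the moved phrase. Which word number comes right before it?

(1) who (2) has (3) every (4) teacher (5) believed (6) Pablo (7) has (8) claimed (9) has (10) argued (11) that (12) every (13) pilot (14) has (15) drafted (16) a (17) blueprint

The displaced element is "who" (word 1).
It is linked across 2 clause boundaries (Ø → Ø).
It functions as the subject of "argued", so the gap sits immediately after word 8 ("claimed").
Base order: Every teacher has believed Pablo has claimed that who has argued that every pilot has drafted a blueprint.

8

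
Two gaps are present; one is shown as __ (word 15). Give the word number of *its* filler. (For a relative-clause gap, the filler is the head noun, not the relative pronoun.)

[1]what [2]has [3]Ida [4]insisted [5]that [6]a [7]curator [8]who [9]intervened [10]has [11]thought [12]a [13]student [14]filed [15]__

The marked gap is the direct object of "filed".
Its filler is the fronted wh-phrase "what", at word 1.
(The other dependency links word 7 to a gap after word 8.)

1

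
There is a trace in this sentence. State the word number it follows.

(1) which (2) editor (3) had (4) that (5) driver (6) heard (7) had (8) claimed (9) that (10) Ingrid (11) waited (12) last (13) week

The displaced element is "which editor" (word 2).
It is linked across 1 clause boundary (Ø).
It functions as the subject of "claimed", so the gap sits immediately after word 6 ("heard").
Base order: That driver had heard that which editor had claimed that Ingrid waited last week.

6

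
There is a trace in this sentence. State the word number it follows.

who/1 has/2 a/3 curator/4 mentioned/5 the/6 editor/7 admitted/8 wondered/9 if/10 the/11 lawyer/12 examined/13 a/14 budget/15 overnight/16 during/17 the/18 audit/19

The displaced element is "who" (word 1).
It is linked across 2 clause boundaries (Ø → Ø).
It functions as the subject of "wondered", so the gap sits immediately after word 8 ("admitted").
Base order: A curator has mentioned the editor admitted that who wondered if the lawyer examined a budget overnight during the audit.

8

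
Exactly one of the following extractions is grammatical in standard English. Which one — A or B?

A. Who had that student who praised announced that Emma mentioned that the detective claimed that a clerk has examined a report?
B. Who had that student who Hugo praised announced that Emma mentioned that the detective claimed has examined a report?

In A, the wh-phrase is extracted from inside a complex-NP island (relative clause) (introduced by "who"), which blocks movement.
In B, the extraction path crosses only that-complement boundaries, which are transparent.
So B is grammatical.

B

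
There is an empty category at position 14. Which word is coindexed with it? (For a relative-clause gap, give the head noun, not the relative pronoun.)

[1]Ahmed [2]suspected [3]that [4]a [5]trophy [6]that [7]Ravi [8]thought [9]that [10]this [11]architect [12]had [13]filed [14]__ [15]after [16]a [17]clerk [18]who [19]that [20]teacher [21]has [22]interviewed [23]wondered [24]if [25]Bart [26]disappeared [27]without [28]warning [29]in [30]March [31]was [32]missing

The gap at 14 is the object of "filed", inside a relative clause.
The relative pronoun is "that" (word 6); it is bound by the head noun immediately before it.
Its filler is the head noun "trophy", at word 5.

5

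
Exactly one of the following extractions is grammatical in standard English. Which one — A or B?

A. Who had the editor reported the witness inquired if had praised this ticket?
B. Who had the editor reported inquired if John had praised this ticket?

In A, the wh-phrase is extracted from inside a wh-island (introduced by "if"), which blocks movement.
In B, the extraction path crosses only that-complement boundaries, which are transparent.
So B is grammatical.

B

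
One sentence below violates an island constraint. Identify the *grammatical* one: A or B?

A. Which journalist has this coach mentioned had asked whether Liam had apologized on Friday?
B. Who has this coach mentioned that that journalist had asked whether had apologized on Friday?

In B, the wh-phrase is extracted from inside a wh-island (introduced by "whether"), which blocks movement.
In A, the extraction path crosses only that-complement boundaries, which are transparent.
So A is grammatical.

A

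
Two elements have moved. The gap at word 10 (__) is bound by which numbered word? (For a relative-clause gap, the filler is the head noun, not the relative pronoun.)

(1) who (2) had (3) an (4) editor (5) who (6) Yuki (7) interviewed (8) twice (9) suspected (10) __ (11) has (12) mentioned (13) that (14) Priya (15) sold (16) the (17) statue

The marked gap is the subject of "mentioned".
Its filler is the fronted wh-phrase "who", at word 1.
(The other dependency links word 4 to a gap after word 7.)

1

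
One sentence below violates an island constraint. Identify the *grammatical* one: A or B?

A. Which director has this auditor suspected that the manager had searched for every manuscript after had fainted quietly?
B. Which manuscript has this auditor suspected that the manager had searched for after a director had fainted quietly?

In A, the wh-phrase is extracted from inside an adjunct island (introduced by "after"), which blocks movement.
In B, the extraction path crosses only that-complement boundaries, which are transparent.
So B is grammatical.

B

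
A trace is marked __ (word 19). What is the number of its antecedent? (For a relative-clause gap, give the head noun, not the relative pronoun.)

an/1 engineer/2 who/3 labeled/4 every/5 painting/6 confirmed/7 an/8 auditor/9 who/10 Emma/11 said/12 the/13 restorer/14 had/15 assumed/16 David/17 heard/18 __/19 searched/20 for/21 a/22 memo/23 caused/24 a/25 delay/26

The gap at 19 is the subject of "searched", inside a relative clause.
The relative pronoun is "who" (word 10); it is bound by the head noun immediately before it.
Its filler is the head noun "auditor", at word 9.

9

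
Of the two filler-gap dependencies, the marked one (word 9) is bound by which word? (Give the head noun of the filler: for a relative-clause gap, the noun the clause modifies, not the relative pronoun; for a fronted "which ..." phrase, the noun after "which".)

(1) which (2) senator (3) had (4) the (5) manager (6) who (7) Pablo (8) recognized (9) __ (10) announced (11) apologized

5

The marked gap is inside the relative clause, the direct object of "recognized".
Its filler is the head noun "manager" (via "who"), at word 5.
(The other dependency links word 2 to a gap after word 10.)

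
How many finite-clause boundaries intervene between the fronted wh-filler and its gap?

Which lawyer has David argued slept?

1

"which lawyer" is extracted from the subject of "slept".
Boundaries crossed, outermost first: [Ø] — 1 in total.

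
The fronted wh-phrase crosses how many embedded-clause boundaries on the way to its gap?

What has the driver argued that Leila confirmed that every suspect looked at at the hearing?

2

"what" is extracted from the PP object of "looked".
Boundaries crossed, outermost first: [that], [that] — 2 in total.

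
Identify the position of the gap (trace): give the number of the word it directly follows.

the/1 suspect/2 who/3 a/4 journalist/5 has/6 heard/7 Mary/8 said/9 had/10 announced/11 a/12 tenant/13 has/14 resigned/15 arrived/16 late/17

9

The displaced element is "the suspect" (word 2).
It is linked across 2 clause boundaries (Ø → Ø).
It functions as the subject of "announced", so the gap sits immediately after word 9 ("said").
Base order: A journalist has heard Mary said the suspect had announced a tenant has resigned.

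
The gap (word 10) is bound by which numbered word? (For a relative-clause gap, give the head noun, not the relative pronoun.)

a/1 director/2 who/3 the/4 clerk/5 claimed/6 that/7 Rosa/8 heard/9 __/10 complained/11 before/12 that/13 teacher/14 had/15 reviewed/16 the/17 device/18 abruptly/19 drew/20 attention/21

2

The gap at 10 is the subject of "complained", inside a relative clause.
The relative pronoun is "who" (word 3); it is bound by the head noun immediately before it.
Its filler is the head noun "director", at word 2.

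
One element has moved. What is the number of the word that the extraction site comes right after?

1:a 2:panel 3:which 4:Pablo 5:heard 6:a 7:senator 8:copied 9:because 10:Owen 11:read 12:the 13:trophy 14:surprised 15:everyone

8

The displaced element is "a panel" (word 2).
It is linked across 1 clause boundary (Ø).
It functions as the direct object of "copied", so the gap sits immediately after word 8 ("copied").
Base order: Pablo heard a senator copied a panel because Owen read the trophy.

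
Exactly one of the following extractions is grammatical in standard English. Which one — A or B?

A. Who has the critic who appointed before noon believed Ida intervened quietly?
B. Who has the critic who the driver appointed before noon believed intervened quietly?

B

In A, the wh-phrase is extracted from inside a complex-NP island (relative clause) (introduced by "who"), which blocks movement.
In B, the extraction path crosses only that-complement boundaries, which are transparent.
So B is grammatical.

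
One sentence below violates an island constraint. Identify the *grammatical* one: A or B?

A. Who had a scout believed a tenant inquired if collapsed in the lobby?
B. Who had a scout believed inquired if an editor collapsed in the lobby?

In A, the wh-phrase is extracted from inside a wh-island (introduced by "if"), which blocks movement.
In B, the extraction path crosses only that-complement boundaries, which are transparent.
So B is grammatical.

B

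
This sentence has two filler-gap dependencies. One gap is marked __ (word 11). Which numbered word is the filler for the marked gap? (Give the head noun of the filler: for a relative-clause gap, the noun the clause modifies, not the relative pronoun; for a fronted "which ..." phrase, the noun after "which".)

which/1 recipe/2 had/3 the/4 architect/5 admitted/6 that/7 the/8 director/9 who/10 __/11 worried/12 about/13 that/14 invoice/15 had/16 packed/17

9

The marked gap is inside the relative clause, the subject of "worried".
Its filler is the head noun "director" (via "who"), at word 9.
(The other dependency links word 2 to a gap after word 17.)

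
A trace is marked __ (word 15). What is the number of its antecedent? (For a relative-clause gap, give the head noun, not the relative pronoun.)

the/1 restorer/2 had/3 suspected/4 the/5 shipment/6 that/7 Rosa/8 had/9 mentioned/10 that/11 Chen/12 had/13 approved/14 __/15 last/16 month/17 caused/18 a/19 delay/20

6

The gap at 15 is the object of "approved", inside a relative clause.
The relative pronoun is "that" (word 7); it is bound by the head noun immediately before it.
Its filler is the head noun "shipment", at word 6.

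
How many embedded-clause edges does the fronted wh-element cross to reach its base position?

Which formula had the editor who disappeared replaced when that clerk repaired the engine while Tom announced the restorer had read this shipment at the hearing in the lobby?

0

"which formula" originates inside the matrix clause — no clause boundary is crossed.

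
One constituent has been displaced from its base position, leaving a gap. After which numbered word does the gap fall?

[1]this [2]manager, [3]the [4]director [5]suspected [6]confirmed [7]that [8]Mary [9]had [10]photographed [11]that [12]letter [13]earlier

The displaced element is "this manager" (word 2).
It is linked across 1 clause boundary (Ø).
It functions as the subject of "confirmed", so the gap sits immediately after word 5 ("suspected").
Base order: The director suspected that this manager confirmed that Mary had photographed that letter earlier.

5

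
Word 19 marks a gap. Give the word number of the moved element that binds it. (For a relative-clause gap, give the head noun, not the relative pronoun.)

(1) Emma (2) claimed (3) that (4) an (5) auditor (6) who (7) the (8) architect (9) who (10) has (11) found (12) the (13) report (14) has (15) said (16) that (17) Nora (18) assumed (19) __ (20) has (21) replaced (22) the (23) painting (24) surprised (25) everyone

The gap at 19 is the subject of "replaced", inside a relative clause.
The relative pronoun is "who" (word 6); it is bound by the head noun immediately before it.
Its filler is the head noun "auditor", at word 5.

5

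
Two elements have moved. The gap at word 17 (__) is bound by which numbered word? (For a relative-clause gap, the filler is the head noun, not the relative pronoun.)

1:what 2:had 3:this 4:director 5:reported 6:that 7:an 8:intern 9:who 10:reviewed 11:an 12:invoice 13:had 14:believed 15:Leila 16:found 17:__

1

The marked gap is the direct object of "found".
Its filler is the fronted wh-phrase "what", at word 1.
(The other dependency links word 8 to a gap after word 9.)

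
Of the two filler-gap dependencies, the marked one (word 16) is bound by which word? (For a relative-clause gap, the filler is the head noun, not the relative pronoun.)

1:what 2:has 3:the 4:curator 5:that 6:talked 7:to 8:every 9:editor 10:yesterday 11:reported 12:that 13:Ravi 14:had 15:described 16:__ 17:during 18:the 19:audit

The marked gap is the direct object of "described".
Its filler is the fronted wh-phrase "what", at word 1.
(The other dependency links word 4 to a gap after word 5.)

1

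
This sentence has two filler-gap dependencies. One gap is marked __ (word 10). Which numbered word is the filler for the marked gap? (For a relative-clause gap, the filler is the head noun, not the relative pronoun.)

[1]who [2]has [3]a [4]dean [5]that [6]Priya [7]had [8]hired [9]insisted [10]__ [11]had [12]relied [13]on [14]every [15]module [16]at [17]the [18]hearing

The marked gap is the subject of "relied".
Its filler is the fronted wh-phrase "who", at word 1.
(The other dependency links word 4 to a gap after word 8.)

1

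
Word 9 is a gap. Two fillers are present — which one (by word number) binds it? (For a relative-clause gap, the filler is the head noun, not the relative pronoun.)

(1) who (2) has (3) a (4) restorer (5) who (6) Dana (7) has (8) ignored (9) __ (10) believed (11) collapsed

The marked gap is inside the relative clause, the direct object of "ignored".
Its filler is the head noun "restorer" (via "who"), at word 4.
(The other dependency links word 1 to a gap after word 10.)

4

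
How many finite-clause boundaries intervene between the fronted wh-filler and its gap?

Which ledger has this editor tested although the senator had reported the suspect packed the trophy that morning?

0

"which ledger" originates inside the matrix clause — no clause boundary is crossed.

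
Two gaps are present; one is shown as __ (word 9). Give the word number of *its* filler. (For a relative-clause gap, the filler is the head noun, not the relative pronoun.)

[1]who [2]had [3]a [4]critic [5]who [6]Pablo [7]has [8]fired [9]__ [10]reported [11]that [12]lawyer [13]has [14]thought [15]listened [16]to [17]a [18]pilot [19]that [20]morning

4

The marked gap is inside the relative clause, the direct object of "fired".
Its filler is the head noun "critic" (via "who"), at word 4.
(The other dependency links word 1 to a gap after word 14.)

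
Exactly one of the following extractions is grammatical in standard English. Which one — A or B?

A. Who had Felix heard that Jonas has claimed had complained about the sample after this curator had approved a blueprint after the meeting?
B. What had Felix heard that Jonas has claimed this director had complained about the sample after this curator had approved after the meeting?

In B, the wh-phrase is extracted from inside an adjunct island (introduced by "after"), which blocks movement.
In A, the extraction path crosses only that-complement boundaries, which are transparent.
So A is grammatical.

A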